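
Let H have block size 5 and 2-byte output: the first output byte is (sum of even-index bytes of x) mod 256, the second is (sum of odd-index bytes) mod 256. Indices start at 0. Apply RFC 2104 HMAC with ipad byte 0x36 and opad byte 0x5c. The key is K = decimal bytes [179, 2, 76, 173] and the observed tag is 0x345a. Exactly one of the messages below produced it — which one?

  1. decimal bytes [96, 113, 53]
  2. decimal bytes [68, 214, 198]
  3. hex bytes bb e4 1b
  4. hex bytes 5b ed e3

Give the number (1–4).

2

Key decimal bytes [179, 2, 76, 173] = b3 02 4c ad is 4 bytes ≤ B = 5; zero-pad to 5 bytes: K' = b3 02 4c ad 00.
K' ⊕ ipad = 85 34 7a 9b 36; K' ⊕ opad = ef 5e 10 f1 5c.
m1: inner = H(85 34 7a 9b 36 60 71 35) = a6 64; tag = H(ef 5e 10 f1 5c a6 64) = bff5
m2: inner = H(85 34 7a 9b 36 44 d6 c6) = 0b d9; tag = H(ef 5e 10 f1 5c 0b d9) = 345a ← matches
m3: inner = H(85 34 7a 9b 36 bb e4 1b) = 19 a5; tag = H(ef 5e 10 f1 5c 19 a5) = 0068
m4: inner = H(85 34 7a 9b 36 5b ed e3) = 22 0d; tag = H(ef 5e 10 f1 5c 22 0d) = 6871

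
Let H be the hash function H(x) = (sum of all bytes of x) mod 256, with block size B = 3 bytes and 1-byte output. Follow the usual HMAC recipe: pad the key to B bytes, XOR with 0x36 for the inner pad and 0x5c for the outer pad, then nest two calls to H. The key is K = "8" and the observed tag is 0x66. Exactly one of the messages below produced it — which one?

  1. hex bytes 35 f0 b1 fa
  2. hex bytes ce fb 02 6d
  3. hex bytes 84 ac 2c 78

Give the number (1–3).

Key "8" = 38 is 1 byte ≤ B = 3; zero-pad to 3 bytes: K' = 38 00 00.
K' ⊕ ipad = 0e 36 36; K' ⊕ opad = 64 5c 5c.
m1: inner = H(0e 36 36 35 f0 b1 fa) = 4a; tag = H(64 5c 5c 4a) = 66 ← matches
m2: inner = H(0e 36 36 ce fb 02 6d) = b2; tag = H(64 5c 5c b2) = ce
m3: inner = H(0e 36 36 84 ac 2c 78) = 4e; tag = H(64 5c 5c 4e) = 6a

1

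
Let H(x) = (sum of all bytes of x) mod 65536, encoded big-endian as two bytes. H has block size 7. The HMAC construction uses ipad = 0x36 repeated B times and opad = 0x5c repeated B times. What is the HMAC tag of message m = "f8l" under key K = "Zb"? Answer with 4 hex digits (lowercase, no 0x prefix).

02ea

Key "Zb" = 5a 62 is 2 bytes ≤ B = 7; zero-pad to 7 bytes: K' = 5a 62 00 00 00 00 00.
K' ⊕ ipad = 6c 54 36 36 36 36 36.  K' ⊕ opad = 06 3e 5c 5c 5c 5c 5c.
Inner input = (K'⊕ipad) ∥ m = 6c 54 36 36 36 36 36 ∥ 66 38 6c.
Inner hash: sum = 108+84+54+54+54+54+54+102+56+108 = 728 → 02 d8.
Outer input = (K'⊕opad) ∥ inner = 06 3e 5c 5c 5c 5c 5c ∥ 02 d8.
Outer hash (tag): sum = 6+62+92+92+92+92+92+2+216 = 746 → 02 ea.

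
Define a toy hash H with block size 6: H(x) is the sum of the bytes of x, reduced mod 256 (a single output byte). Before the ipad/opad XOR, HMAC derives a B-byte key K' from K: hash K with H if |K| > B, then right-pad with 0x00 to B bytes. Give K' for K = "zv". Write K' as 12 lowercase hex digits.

7a7600000000

Key "zv" = 7a 76 is 2 bytes ≤ B = 6; zero-pad to 6 bytes: K' = 7a 76 00 00 00 00.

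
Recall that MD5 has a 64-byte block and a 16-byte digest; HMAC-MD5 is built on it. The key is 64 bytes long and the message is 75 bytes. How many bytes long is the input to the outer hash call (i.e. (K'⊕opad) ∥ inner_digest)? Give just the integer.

80

Key is 64 ≤ 64 bytes, zero-padded: |K'| = 64.
Outer input = (K'⊕opad) ∥ H(inner) → 64 + 16 = 80 bytes.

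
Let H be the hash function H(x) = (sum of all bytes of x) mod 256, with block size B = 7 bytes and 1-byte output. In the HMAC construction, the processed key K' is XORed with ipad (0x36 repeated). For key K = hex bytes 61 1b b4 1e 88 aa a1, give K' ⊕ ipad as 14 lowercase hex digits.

Key hex bytes 61 1b b4 1e 88 aa a1 is exactly B = 7 bytes: K' = 61 1b b4 1e 88 aa a1.
XOR each byte with 0x36: 61⊕36=57, 1b⊕36=2d, b4⊕36=82, 1e⊕36=28, 88⊕36=be, aa⊕36=9c, a1⊕36=97.

572d8228be9c97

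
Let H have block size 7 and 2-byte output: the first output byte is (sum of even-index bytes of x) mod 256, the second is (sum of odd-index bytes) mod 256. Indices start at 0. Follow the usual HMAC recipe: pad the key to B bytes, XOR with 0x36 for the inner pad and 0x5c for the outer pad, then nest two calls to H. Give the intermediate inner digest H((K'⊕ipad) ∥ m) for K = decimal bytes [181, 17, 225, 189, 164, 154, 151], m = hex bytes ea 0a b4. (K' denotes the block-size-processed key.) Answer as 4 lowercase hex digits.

97fc

Key decimal bytes [181, 17, 225, 189, 164, 154, 151] = b5 11 e1 bd a4 9a 97 is exactly B = 7 bytes: K' = b5 11 e1 bd a4 9a 97.
K' ⊕ ipad = 83 27 d7 8b 92 ac a1.
Inner input = 83 27 d7 8b 92 ac a1 ∥ ea 0a b4.
Inner hash: even-index sum = 663 mod 256 = 151; odd-index sum = 764 mod 256 = 252 → 97 fc.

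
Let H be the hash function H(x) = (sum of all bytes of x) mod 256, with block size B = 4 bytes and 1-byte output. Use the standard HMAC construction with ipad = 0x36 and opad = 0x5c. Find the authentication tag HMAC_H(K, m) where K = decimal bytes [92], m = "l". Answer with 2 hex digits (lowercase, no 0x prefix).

Key decimal bytes [92] = 5c is 1 byte ≤ B = 4; zero-pad to 4 bytes: K' = 5c 00 00 00.
K' ⊕ ipad = 6a 36 36 36.  K' ⊕ opad = 00 5c 5c 5c.
Inner input = (K'⊕ipad) ∥ m = 6a 36 36 36 ∥ 6c.
Inner hash: sum = 106+54+54+54+108 = 376; mod 256 = 120 → 78.
Outer input = (K'⊕opad) ∥ inner = 00 5c 5c 5c ∥ 78.
Outer hash (tag): sum = 0+92+92+92+120 = 396; mod 256 = 140 → 8c.

8c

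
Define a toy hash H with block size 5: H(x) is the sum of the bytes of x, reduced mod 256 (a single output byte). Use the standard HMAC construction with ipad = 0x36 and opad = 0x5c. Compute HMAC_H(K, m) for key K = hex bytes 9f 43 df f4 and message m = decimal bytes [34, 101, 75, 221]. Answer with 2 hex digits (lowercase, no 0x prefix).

Key hex bytes 9f 43 df f4 is 4 bytes ≤ B = 5; zero-pad to 5 bytes: K' = 9f 43 df f4 00.
K' ⊕ ipad = a9 75 e9 c2 36.  K' ⊕ opad = c3 1f 83 a8 5c.
Inner input = (K'⊕ipad) ∥ m = a9 75 e9 c2 36 ∥ 22 65 4b dd.
Inner hash: sum = 169+117+233+194+54+34+101+75+221 = 1198; mod 256 = 174 → ae.
Outer input = (K'⊕opad) ∥ inner = c3 1f 83 a8 5c ∥ ae.
Outer hash (tag): sum = 195+31+131+168+92+174 = 791; mod 256 = 23 → 17.

17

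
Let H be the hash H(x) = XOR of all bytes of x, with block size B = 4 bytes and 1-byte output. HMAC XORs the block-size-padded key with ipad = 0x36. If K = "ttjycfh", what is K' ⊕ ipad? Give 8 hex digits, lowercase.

Key "ttjycfh" = 74 74 6a 79 63 66 68 is 7 bytes > B = 4, so hash it first: H(key) = 7e, then zero-pad to 4 bytes: K' = 7e 00 00 00.
XOR each byte with 0x36: 7e⊕36=48, 00⊕36=36, 00⊕36=36, 00⊕36=36.

48363636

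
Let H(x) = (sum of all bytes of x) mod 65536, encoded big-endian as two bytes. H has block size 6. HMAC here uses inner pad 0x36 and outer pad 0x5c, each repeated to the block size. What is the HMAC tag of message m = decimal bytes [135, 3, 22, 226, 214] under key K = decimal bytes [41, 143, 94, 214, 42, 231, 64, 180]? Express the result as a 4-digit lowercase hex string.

Key decimal bytes [41, 143, 94, 214, 42, 231, 64, 180] = 29 8f 5e d6 2a e7 40 b4 is 8 bytes > B = 6, so hash it first: H(key) = 03 f1, then zero-pad to 6 bytes: K' = 03 f1 00 00 00 00.
K' ⊕ ipad = 35 c7 36 36 36 36.  K' ⊕ opad = 5f ad 5c 5c 5c 5c.
Inner input = (K'⊕ipad) ∥ m = 35 c7 36 36 36 36 ∥ 87 03 16 e2 d6.
Inner hash: sum = 53+199+54+54+54+54+135+3+22+226+214 = 1068 → 04 2c.
Outer input = (K'⊕opad) ∥ inner = 5f ad 5c 5c 5c 5c ∥ 04 2c.
Outer hash (tag): sum = 95+173+92+92+92+92+4+44 = 684 → 02 ac.

02ac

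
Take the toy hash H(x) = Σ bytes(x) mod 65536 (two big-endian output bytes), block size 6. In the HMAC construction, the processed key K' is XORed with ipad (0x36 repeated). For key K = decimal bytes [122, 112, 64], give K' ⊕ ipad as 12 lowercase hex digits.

Key decimal bytes [122, 112, 64] = 7a 70 40 is 3 bytes ≤ B = 6; zero-pad to 6 bytes: K' = 7a 70 40 00 00 00.
XOR each byte with 0x36: 7a⊕36=4c, 70⊕36=46, 40⊕36=76, 00⊕36=36, 00⊕36=36, 00⊕36=36.

4c4676363636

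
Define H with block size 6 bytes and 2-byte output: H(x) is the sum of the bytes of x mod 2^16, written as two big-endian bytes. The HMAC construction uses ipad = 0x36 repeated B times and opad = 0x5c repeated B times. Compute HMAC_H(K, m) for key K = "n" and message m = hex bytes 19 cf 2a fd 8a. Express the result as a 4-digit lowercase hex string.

0300

Key "n" = 6e is 1 byte ≤ B = 6; zero-pad to 6 bytes: K' = 6e 00 00 00 00 00.
K' ⊕ ipad = 58 36 36 36 36 36.  K' ⊕ opad = 32 5c 5c 5c 5c 5c.
Inner input = (K'⊕ipad) ∥ m = 58 36 36 36 36 36 ∥ 19 cf 2a fd 8a.
Inner hash: sum = 88+54+54+54+54+54+25+207+42+253+138 = 1023 → 03 ff.
Outer input = (K'⊕opad) ∥ inner = 32 5c 5c 5c 5c 5c ∥ 03 ff.
Outer hash (tag): sum = 50+92+92+92+92+92+3+255 = 768 → 03 00.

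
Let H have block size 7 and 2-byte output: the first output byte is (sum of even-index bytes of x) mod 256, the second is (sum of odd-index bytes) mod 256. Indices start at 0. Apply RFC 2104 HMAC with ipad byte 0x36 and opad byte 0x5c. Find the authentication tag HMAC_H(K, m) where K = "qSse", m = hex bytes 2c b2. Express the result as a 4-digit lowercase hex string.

2e4e

Key "qSse" = 71 53 73 65 is 4 bytes ≤ B = 7; zero-pad to 7 bytes: K' = 71 53 73 65 00 00 00.
K' ⊕ ipad = 47 65 45 53 36 36 36.  K' ⊕ opad = 2d 0f 2f 39 5c 5c 5c.
Inner input = (K'⊕ipad) ∥ m = 47 65 45 53 36 36 36 ∥ 2c b2.
Inner hash: even-index sum = 426 mod 256 = 170; odd-index sum = 282 mod 256 = 26 → aa 1a.
Outer input = (K'⊕opad) ∥ inner = 2d 0f 2f 39 5c 5c 5c ∥ aa 1a.
Outer hash (tag): even-index sum = 302 mod 256 = 46; odd-index sum = 334 mod 256 = 78 → 2e 4e.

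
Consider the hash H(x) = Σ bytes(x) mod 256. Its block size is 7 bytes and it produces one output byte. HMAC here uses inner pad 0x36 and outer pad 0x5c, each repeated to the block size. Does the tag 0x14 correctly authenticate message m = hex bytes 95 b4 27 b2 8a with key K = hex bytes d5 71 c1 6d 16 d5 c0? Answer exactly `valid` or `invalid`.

valid

Key hex bytes d5 71 c1 6d 16 d5 c0 is exactly B = 7 bytes: K' = d5 71 c1 6d 16 d5 c0.
K' ⊕ ipad = e3 47 f7 5b 20 e3 f6; K' ⊕ opad = 89 2d 9d 31 4a 89 9c.
Inner hash: sum = 227+71+247+91+32+227+246+149+180+39+178+138 = 1825; mod 256 = 33 → 21.
Outer hash (recomputed tag): sum = 137+45+157+49+74+137+156+33 = 788; mod 256 = 20 → 14.
Recomputed tag = 14; claimed = 14 → match.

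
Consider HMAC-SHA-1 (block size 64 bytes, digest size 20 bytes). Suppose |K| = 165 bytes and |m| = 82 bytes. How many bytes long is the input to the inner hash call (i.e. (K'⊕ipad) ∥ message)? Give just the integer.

146

Key is 165 > 64 bytes, so it is hashed to 20 bytes then zero-padded to 64: |K'| = 64.
Inner input = (K'⊕ipad) ∥ m → 64 + 82 = 146 bytes.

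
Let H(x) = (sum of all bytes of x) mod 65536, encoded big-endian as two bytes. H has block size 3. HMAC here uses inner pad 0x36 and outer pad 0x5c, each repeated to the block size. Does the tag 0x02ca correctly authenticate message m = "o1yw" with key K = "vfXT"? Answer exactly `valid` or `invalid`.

invalid

Key "vfXT" = 76 66 58 54 is 4 bytes > B = 3, so hash it first: H(key) = 01 88, then zero-pad to 3 bytes: K' = 01 88 00.
K' ⊕ ipad = 37 be 36; K' ⊕ opad = 5d d4 5c.
Inner hash: sum = 55+190+54+111+49+121+119 = 699 → 02 bb.
Outer hash (recomputed tag): sum = 93+212+92+2+187 = 586 → 02 4a.
Recomputed tag = 024a; claimed = 02ca → mismatch.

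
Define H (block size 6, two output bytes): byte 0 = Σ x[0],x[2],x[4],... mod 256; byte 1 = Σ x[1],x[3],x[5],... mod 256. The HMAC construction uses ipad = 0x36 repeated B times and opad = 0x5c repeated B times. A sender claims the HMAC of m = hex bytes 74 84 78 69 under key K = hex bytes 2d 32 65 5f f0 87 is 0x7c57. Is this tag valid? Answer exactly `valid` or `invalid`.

Key hex bytes 2d 32 65 5f f0 87 is exactly B = 6 bytes: K' = 2d 32 65 5f f0 87.
K' ⊕ ipad = 1b 04 53 69 c6 b1; K' ⊕ opad = 71 6e 39 03 ac db.
Inner hash: even-index sum = 544 mod 256 = 32; odd-index sum = 523 mod 256 = 11 → 20 0b.
Outer hash (recomputed tag): even-index sum = 374 mod 256 = 118; odd-index sum = 343 mod 256 = 87 → 76 57.
Recomputed tag = 7657; claimed = 7c57 → mismatch.

invalid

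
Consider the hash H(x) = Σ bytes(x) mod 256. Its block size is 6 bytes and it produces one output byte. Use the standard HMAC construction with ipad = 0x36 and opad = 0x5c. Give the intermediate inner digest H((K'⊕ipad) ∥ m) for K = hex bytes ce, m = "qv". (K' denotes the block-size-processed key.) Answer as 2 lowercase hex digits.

Key hex bytes ce is 1 byte ≤ B = 6; zero-pad to 6 bytes: K' = ce 00 00 00 00 00.
K' ⊕ ipad = f8 36 36 36 36 36.
Inner input = f8 36 36 36 36 36 ∥ 71 76.
Inner hash: sum = 248+54+54+54+54+54+113+118 = 749; mod 256 = 237 → ed.

ed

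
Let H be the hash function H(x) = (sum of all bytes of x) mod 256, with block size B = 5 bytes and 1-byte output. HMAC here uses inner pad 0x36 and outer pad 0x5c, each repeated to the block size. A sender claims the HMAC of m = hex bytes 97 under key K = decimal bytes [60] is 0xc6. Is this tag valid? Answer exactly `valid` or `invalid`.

Key decimal bytes [60] = 3c is 1 byte ≤ B = 5; zero-pad to 5 bytes: K' = 3c 00 00 00 00.
K' ⊕ ipad = 0a 36 36 36 36; K' ⊕ opad = 60 5c 5c 5c 5c.
Inner hash: sum = 10+54+54+54+54+151 = 377; mod 256 = 121 → 79.
Outer hash (recomputed tag): sum = 96+92+92+92+92+121 = 585; mod 256 = 73 → 49.
Recomputed tag = 49; claimed = c6 → mismatch.

invalid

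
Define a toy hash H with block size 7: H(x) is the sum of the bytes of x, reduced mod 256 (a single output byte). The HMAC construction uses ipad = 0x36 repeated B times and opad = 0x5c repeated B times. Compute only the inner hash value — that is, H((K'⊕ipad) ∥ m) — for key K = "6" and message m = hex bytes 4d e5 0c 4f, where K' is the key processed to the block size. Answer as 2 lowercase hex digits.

Key "6" = 36 is 1 byte ≤ B = 7; zero-pad to 7 bytes: K' = 36 00 00 00 00 00 00.
K' ⊕ ipad = 00 36 36 36 36 36 36.
Inner input = 00 36 36 36 36 36 36 ∥ 4d e5 0c 4f.
Inner hash: sum = 0+54+54+54+54+54+54+77+229+12+79 = 721; mod 256 = 209 → d1.

d1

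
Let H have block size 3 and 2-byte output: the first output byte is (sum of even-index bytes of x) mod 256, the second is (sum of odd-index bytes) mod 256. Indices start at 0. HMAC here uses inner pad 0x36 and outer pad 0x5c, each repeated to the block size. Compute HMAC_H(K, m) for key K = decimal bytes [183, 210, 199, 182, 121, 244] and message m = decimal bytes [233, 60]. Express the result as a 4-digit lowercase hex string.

Key decimal bytes [183, 210, 199, 182, 121, 244] = b7 d2 c7 b6 79 f4 is 6 bytes > B = 3, so hash it first: H(key) = f7 7c, then zero-pad to 3 bytes: K' = f7 7c 00.
K' ⊕ ipad = c1 4a 36.  K' ⊕ opad = ab 20 5c.
Inner input = (K'⊕ipad) ∥ m = c1 4a 36 ∥ e9 3c.
Inner hash: even-index sum = 307 mod 256 = 51; odd-index sum = 307 mod 256 = 51 → 33 33.
Outer input = (K'⊕opad) ∥ inner = ab 20 5c ∥ 33 33.
Outer hash (tag): even-index sum = 314 mod 256 = 58; odd-index sum = 83 mod 256 = 83 → 3a 53.

3a53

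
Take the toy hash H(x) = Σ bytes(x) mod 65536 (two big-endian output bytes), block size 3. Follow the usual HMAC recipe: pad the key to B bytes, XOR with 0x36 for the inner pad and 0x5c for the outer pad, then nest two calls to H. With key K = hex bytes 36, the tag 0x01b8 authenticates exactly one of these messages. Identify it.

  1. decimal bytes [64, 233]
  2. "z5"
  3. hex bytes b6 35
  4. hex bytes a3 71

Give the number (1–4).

1

Key hex bytes 36 is 1 byte ≤ B = 3; zero-pad to 3 bytes: K' = 36 00 00.
K' ⊕ ipad = 00 36 36; K' ⊕ opad = 6a 5c 5c.
m1: inner = H(00 36 36 40 e9) = 01 95; tag = H(6a 5c 5c 01 95) = 01b8 ← matches
m2: inner = H(00 36 36 7a 35) = 01 1b; tag = H(6a 5c 5c 01 1b) = 013e
m3: inner = H(00 36 36 b6 35) = 01 57; tag = H(6a 5c 5c 01 57) = 017a
m4: inner = H(00 36 36 a3 71) = 01 80; tag = H(6a 5c 5c 01 80) = 01a3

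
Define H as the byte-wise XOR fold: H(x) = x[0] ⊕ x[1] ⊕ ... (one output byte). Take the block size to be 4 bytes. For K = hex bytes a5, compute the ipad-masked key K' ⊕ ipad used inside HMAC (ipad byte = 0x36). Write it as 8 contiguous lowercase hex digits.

Key hex bytes a5 is 1 byte ≤ B = 4; zero-pad to 4 bytes: K' = a5 00 00 00.
XOR each byte with 0x36: a5⊕36=93, 00⊕36=36, 00⊕36=36, 00⊕36=36.

93363636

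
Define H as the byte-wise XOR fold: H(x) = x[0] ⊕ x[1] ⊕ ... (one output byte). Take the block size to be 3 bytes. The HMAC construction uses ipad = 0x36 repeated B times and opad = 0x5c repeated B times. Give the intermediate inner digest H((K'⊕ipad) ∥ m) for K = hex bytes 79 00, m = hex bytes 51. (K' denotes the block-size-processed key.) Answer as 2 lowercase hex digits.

Key hex bytes 79 00 is 2 bytes ≤ B = 3; zero-pad to 3 bytes: K' = 79 00 00.
K' ⊕ ipad = 4f 36 36.
Inner input = 4f 36 36 ∥ 51.
Inner hash: XOR 4f⊕36⊕36⊕51 = 1e.

1e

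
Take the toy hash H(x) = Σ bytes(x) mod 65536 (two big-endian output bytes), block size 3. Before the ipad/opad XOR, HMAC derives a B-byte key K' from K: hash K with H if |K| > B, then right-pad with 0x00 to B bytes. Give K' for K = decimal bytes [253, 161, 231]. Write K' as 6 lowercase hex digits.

Key decimal bytes [253, 161, 231] = fd a1 e7 is exactly B = 3 bytes: K' = fd a1 e7.

fda1e7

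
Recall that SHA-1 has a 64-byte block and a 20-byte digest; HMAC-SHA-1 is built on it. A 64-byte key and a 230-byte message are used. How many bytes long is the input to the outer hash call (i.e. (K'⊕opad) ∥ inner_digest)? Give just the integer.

Key is 64 ≤ 64 bytes, zero-padded: |K'| = 64.
Outer input = (K'⊕opad) ∥ H(inner) → 64 + 20 = 84 bytes.

84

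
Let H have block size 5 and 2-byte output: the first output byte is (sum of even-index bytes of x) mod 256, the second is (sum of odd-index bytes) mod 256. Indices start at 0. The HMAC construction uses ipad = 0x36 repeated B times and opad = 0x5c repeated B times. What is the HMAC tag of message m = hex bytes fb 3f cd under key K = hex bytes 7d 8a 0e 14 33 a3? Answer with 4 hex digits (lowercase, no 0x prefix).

0fac

Key hex bytes 7d 8a 0e 14 33 a3 is 6 bytes > B = 5, so hash it first: H(key) = be 41, then zero-pad to 5 bytes: K' = be 41 00 00 00.
K' ⊕ ipad = 88 77 36 36 36.  K' ⊕ opad = e2 1d 5c 5c 5c.
Inner input = (K'⊕ipad) ∥ m = 88 77 36 36 36 ∥ fb 3f cd.
Inner hash: even-index sum = 307 mod 256 = 51; odd-index sum = 629 mod 256 = 117 → 33 75.
Outer input = (K'⊕opad) ∥ inner = e2 1d 5c 5c 5c ∥ 33 75.
Outer hash (tag): even-index sum = 527 mod 256 = 15; odd-index sum = 172 mod 256 = 172 → 0f ac.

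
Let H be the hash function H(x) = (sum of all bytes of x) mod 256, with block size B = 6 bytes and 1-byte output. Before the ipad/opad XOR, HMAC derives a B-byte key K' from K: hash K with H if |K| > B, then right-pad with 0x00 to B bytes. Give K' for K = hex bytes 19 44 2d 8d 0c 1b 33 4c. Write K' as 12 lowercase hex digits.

bd0000000000

|K| = 8 > B = 6, so first hash the key.
H(K): sum = 25+68+45+141+12+27+51+76 = 445; mod 256 = 189 → bd.
Zero-pad H(K) = bd to 6 bytes: K' = bd 00 00 00 00 00.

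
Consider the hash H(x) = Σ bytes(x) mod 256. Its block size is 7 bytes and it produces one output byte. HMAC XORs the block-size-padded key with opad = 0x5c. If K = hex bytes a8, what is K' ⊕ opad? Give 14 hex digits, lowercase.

f45c5c5c5c5c5c

Key hex bytes a8 is 1 byte ≤ B = 7; zero-pad to 7 bytes: K' = a8 00 00 00 00 00 00.
XOR each byte with 0x5c: a8⊕5c=f4, 00⊕5c=5c, 00⊕5c=5c, 00⊕5c=5c, 00⊕5c=5c, 00⊕5c=5c, 00⊕5c=5c.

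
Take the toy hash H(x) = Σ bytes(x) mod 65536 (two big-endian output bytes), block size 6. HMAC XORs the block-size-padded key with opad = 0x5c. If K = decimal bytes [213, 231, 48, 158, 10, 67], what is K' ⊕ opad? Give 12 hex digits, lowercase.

89bb6cc2561f

Key decimal bytes [213, 231, 48, 158, 10, 67] = d5 e7 30 9e 0a 43 is exactly B = 6 bytes: K' = d5 e7 30 9e 0a 43.
XOR each byte with 0x5c: d5⊕5c=89, e7⊕5c=bb, 30⊕5c=6c, 9e⊕5c=c2, 0a⊕5c=56, 43⊕5c=1f.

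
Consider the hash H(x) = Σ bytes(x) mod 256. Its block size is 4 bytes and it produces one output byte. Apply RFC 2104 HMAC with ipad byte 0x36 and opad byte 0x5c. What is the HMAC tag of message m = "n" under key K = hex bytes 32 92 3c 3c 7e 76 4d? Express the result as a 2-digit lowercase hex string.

Key hex bytes 32 92 3c 3c 7e 76 4d is 7 bytes > B = 4, so hash it first: H(key) = 7d, then zero-pad to 4 bytes: K' = 7d 00 00 00.
K' ⊕ ipad = 4b 36 36 36.  K' ⊕ opad = 21 5c 5c 5c.
Inner input = (K'⊕ipad) ∥ m = 4b 36 36 36 ∥ 6e.
Inner hash: sum = 75+54+54+54+110 = 347; mod 256 = 91 → 5b.
Outer input = (K'⊕opad) ∥ inner = 21 5c 5c 5c ∥ 5b.
Outer hash (tag): sum = 33+92+92+92+91 = 400; mod 256 = 144 → 90.

90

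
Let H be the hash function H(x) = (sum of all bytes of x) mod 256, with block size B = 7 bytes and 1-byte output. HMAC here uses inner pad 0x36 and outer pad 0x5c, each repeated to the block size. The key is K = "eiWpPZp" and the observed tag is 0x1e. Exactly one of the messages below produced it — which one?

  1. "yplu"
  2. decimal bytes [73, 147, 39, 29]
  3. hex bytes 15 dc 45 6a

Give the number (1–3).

1

Key "eiWpPZp" = 65 69 57 70 50 5a 70 is exactly B = 7 bytes: K' = 65 69 57 70 50 5a 70.
K' ⊕ ipad = 53 5f 61 46 66 6c 46; K' ⊕ opad = 39 35 0b 2c 0c 06 2c.
m1: inner = H(53 5f 61 46 66 6c 46 79 70 6c 75) = 3b; tag = H(39 35 0b 2c 0c 06 2c 3b) = 1e ← matches
m2: inner = H(53 5f 61 46 66 6c 46 49 93 27 1d) = 91; tag = H(39 35 0b 2c 0c 06 2c 91) = 74
m3: inner = H(53 5f 61 46 66 6c 46 15 dc 45 6a) = 11; tag = H(39 35 0b 2c 0c 06 2c 11) = f4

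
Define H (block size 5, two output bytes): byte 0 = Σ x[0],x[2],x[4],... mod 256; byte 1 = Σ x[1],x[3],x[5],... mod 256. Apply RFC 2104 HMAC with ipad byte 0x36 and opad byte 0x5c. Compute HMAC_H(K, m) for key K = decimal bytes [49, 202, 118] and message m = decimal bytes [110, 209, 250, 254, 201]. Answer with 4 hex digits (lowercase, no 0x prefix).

Key decimal bytes [49, 202, 118] = 31 ca 76 is 3 bytes ≤ B = 5; zero-pad to 5 bytes: K' = 31 ca 76 00 00.
K' ⊕ ipad = 07 fc 40 36 36.  K' ⊕ opad = 6d 96 2a 5c 5c.
Inner input = (K'⊕ipad) ∥ m = 07 fc 40 36 36 ∥ 6e d1 fa fe c9.
Inner hash: even-index sum = 588 mod 256 = 76; odd-index sum = 867 mod 256 = 99 → 4c 63.
Outer input = (K'⊕opad) ∥ inner = 6d 96 2a 5c 5c ∥ 4c 63.
Outer hash (tag): even-index sum = 342 mod 256 = 86; odd-index sum = 318 mod 256 = 62 → 56 3e.

563e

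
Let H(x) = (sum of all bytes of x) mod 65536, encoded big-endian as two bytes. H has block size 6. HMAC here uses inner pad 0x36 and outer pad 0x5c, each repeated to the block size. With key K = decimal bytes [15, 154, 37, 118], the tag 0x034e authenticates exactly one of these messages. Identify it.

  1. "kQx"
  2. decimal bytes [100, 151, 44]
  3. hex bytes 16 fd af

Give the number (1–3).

1

Key decimal bytes [15, 154, 37, 118] = 0f 9a 25 76 is 4 bytes ≤ B = 6; zero-pad to 6 bytes: K' = 0f 9a 25 76 00 00.
K' ⊕ ipad = 39 ac 13 40 36 36; K' ⊕ opad = 53 c6 79 2a 5c 5c.
m1: inner = H(39 ac 13 40 36 36 6b 51 78) = 02 d8; tag = H(53 c6 79 2a 5c 5c 02 d8) = 034e ← matches
m2: inner = H(39 ac 13 40 36 36 64 97 2c) = 02 cb; tag = H(53 c6 79 2a 5c 5c 02 cb) = 0341
m3: inner = H(39 ac 13 40 36 36 16 fd af) = 03 66; tag = H(53 c6 79 2a 5c 5c 03 66) = 02dd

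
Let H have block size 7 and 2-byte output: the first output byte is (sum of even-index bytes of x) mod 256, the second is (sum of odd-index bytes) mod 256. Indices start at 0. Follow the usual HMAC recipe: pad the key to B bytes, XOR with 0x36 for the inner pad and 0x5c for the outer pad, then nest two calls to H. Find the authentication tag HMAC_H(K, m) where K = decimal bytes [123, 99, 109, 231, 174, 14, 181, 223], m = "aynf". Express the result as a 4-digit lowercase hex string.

Key decimal bytes [123, 99, 109, 231, 174, 14, 181, 223] = 7b 63 6d e7 ae 0e b5 df is 8 bytes > B = 7, so hash it first: H(key) = 4b 37, then zero-pad to 7 bytes: K' = 4b 37 00 00 00 00 00.
K' ⊕ ipad = 7d 01 36 36 36 36 36.  K' ⊕ opad = 17 6b 5c 5c 5c 5c 5c.
Inner input = (K'⊕ipad) ∥ m = 7d 01 36 36 36 36 36 ∥ 61 79 6e 66.
Inner hash: even-index sum = 510 mod 256 = 254; odd-index sum = 316 mod 256 = 60 → fe 3c.
Outer input = (K'⊕opad) ∥ inner = 17 6b 5c 5c 5c 5c 5c ∥ fe 3c.
Outer hash (tag): even-index sum = 359 mod 256 = 103; odd-index sum = 545 mod 256 = 33 → 67 21.

6721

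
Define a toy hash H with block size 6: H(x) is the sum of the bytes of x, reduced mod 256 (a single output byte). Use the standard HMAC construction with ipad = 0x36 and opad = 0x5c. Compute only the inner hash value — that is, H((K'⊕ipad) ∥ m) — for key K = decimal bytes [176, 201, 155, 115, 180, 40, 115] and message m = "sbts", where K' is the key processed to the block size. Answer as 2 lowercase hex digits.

aa

Key decimal bytes [176, 201, 155, 115, 180, 40, 115] = b0 c9 9b 73 b4 28 73 is 7 bytes > B = 6, so hash it first: H(key) = d6, then zero-pad to 6 bytes: K' = d6 00 00 00 00 00.
K' ⊕ ipad = e0 36 36 36 36 36.
Inner input = e0 36 36 36 36 36 ∥ 73 62 74 73.
Inner hash: sum = 224+54+54+54+54+54+115+98+116+115 = 938; mod 256 = 170 → aa.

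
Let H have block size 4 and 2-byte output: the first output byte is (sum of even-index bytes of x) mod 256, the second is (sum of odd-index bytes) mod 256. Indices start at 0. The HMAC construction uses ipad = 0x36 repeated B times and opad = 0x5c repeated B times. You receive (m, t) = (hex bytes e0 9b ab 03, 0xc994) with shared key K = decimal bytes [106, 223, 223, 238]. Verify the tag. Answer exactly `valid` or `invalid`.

Key decimal bytes [106, 223, 223, 238] = 6a df df ee is exactly B = 4 bytes: K' = 6a df df ee.
K' ⊕ ipad = 5c e9 e9 d8; K' ⊕ opad = 36 83 83 b2.
Inner hash: even-index sum = 720 mod 256 = 208; odd-index sum = 607 mod 256 = 95 → d0 5f.
Outer hash (recomputed tag): even-index sum = 393 mod 256 = 137; odd-index sum = 404 mod 256 = 148 → 89 94.
Recomputed tag = 8994; claimed = c994 → mismatch.

invalid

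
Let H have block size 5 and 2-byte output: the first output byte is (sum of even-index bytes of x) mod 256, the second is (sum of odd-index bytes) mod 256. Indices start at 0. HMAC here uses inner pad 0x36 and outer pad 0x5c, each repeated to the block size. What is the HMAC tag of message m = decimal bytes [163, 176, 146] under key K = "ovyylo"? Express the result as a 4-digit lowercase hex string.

Key "ovyylo" = 6f 76 79 79 6c 6f is 6 bytes > B = 5, so hash it first: H(key) = 54 5e, then zero-pad to 5 bytes: K' = 54 5e 00 00 00.
K' ⊕ ipad = 62 68 36 36 36.  K' ⊕ opad = 08 02 5c 5c 5c.
Inner input = (K'⊕ipad) ∥ m = 62 68 36 36 36 ∥ a3 b0 92.
Inner hash: even-index sum = 382 mod 256 = 126; odd-index sum = 467 mod 256 = 211 → 7e d3.
Outer input = (K'⊕opad) ∥ inner = 08 02 5c 5c 5c ∥ 7e d3.
Outer hash (tag): even-index sum = 403 mod 256 = 147; odd-index sum = 220 mod 256 = 220 → 93 dc.

93dc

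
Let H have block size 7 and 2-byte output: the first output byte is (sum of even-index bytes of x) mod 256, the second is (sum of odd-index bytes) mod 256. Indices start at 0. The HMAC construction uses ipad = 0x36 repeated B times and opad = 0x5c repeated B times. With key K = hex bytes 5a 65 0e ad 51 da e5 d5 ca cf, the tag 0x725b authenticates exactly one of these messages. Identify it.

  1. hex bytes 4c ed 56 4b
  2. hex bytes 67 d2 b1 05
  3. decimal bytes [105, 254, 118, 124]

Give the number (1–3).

Key hex bytes 5a 65 0e ad 51 da e5 d5 ca cf is 10 bytes > B = 7, so hash it first: H(key) = 68 90, then zero-pad to 7 bytes: K' = 68 90 00 00 00 00 00.
K' ⊕ ipad = 5e a6 36 36 36 36 36; K' ⊕ opad = 34 cc 5c 5c 5c 5c 5c.
m1: inner = H(5e a6 36 36 36 36 36 4c ed 56 4b) = 38 b4; tag = H(34 cc 5c 5c 5c 5c 5c 38 b4) = fcbc
m2: inner = H(5e a6 36 36 36 36 36 67 d2 b1 05) = d7 2a; tag = H(34 cc 5c 5c 5c 5c 5c d7 2a) = 725b ← matches
m3: inner = H(5e a6 36 36 36 36 36 69 fe 76 7c) = 7a f1; tag = H(34 cc 5c 5c 5c 5c 5c 7a f1) = 39fe

2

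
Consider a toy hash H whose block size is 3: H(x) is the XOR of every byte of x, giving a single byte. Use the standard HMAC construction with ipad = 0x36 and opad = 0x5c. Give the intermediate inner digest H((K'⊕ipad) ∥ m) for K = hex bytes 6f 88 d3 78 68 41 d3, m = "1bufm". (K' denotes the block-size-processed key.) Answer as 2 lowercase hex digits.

ad

Key hex bytes 6f 88 d3 78 68 41 d3 is 7 bytes > B = 3, so hash it first: H(key) = b6, then zero-pad to 3 bytes: K' = b6 00 00.
K' ⊕ ipad = 80 36 36.
Inner input = 80 36 36 ∥ 31 62 75 66 6d.
Inner hash: XOR 80⊕36⊕36⊕31⊕62⊕75⊕66⊕6d = ad.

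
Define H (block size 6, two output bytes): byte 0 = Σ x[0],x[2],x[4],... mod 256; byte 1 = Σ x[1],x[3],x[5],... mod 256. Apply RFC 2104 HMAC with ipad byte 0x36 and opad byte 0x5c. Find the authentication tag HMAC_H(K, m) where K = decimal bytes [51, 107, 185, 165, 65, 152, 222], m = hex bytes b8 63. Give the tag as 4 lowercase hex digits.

7019

Key decimal bytes [51, 107, 185, 165, 65, 152, 222] = 33 6b b9 a5 41 98 de is 7 bytes > B = 6, so hash it first: H(key) = 0b a8, then zero-pad to 6 bytes: K' = 0b a8 00 00 00 00.
K' ⊕ ipad = 3d 9e 36 36 36 36.  K' ⊕ opad = 57 f4 5c 5c 5c 5c.
Inner input = (K'⊕ipad) ∥ m = 3d 9e 36 36 36 36 ∥ b8 63.
Inner hash: even-index sum = 353 mod 256 = 97; odd-index sum = 365 mod 256 = 109 → 61 6d.
Outer input = (K'⊕opad) ∥ inner = 57 f4 5c 5c 5c 5c ∥ 61 6d.
Outer hash (tag): even-index sum = 368 mod 256 = 112; odd-index sum = 537 mod 256 = 25 → 70 19.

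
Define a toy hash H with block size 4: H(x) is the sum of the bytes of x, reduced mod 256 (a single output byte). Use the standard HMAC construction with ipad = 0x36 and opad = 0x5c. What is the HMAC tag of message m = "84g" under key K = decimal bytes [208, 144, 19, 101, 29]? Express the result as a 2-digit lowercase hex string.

Key decimal bytes [208, 144, 19, 101, 29] = d0 90 13 65 1d is 5 bytes > B = 4, so hash it first: H(key) = f5, then zero-pad to 4 bytes: K' = f5 00 00 00.
K' ⊕ ipad = c3 36 36 36.  K' ⊕ opad = a9 5c 5c 5c.
Inner input = (K'⊕ipad) ∥ m = c3 36 36 36 ∥ 38 34 67.
Inner hash: sum = 195+54+54+54+56+52+103 = 568; mod 256 = 56 → 38.
Outer input = (K'⊕opad) ∥ inner = a9 5c 5c 5c ∥ 38.
Outer hash (tag): sum = 169+92+92+92+56 = 501; mod 256 = 245 → f5.

f5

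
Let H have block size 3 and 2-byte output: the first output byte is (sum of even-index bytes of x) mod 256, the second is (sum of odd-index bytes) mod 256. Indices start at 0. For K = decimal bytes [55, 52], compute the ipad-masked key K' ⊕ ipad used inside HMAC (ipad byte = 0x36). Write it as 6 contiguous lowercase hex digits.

Key decimal bytes [55, 52] = 37 34 is 2 bytes ≤ B = 3; zero-pad to 3 bytes: K' = 37 34 00.
XOR each byte with 0x36: 37⊕36=01, 34⊕36=02, 00⊕36=36.

010236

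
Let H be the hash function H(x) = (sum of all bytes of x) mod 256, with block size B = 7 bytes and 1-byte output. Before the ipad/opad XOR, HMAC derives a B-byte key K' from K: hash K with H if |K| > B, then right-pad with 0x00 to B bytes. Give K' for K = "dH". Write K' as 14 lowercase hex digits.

64480000000000

Key "dH" = 64 48 is 2 bytes ≤ B = 7; zero-pad to 7 bytes: K' = 64 48 00 00 00 00 00.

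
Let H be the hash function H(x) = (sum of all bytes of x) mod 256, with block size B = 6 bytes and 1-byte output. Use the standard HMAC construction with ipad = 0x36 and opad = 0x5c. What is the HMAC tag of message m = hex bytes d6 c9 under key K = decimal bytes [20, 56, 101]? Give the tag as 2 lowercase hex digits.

bd

Key decimal bytes [20, 56, 101] = 14 38 65 is 3 bytes ≤ B = 6; zero-pad to 6 bytes: K' = 14 38 65 00 00 00.
K' ⊕ ipad = 22 0e 53 36 36 36.  K' ⊕ opad = 48 64 39 5c 5c 5c.
Inner input = (K'⊕ipad) ∥ m = 22 0e 53 36 36 36 ∥ d6 c9.
Inner hash: sum = 34+14+83+54+54+54+214+201 = 708; mod 256 = 196 → c4.
Outer input = (K'⊕opad) ∥ inner = 48 64 39 5c 5c 5c ∥ c4.
Outer hash (tag): sum = 72+100+57+92+92+92+196 = 701; mod 256 = 189 → bd.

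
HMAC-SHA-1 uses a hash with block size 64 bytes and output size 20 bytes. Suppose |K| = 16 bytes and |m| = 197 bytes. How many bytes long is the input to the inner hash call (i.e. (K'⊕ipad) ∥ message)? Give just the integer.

Key is 16 ≤ 64 bytes, zero-padded: |K'| = 64.
Inner input = (K'⊕ipad) ∥ m → 64 + 197 = 261 bytes.

261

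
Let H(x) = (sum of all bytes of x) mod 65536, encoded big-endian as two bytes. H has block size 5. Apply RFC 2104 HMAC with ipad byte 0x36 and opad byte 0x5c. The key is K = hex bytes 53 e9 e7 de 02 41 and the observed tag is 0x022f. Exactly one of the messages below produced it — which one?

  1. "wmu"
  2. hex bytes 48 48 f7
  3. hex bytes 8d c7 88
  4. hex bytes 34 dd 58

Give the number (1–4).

Key hex bytes 53 e9 e7 de 02 41 is 6 bytes > B = 5, so hash it first: H(key) = 03 44, then zero-pad to 5 bytes: K' = 03 44 00 00 00.
K' ⊕ ipad = 35 72 36 36 36; K' ⊕ opad = 5f 18 5c 5c 5c.
m1: inner = H(35 72 36 36 36 77 6d 75) = 02 a2; tag = H(5f 18 5c 5c 5c 02 a2) = 022f ← matches
m2: inner = H(35 72 36 36 36 48 48 f7) = 02 d0; tag = H(5f 18 5c 5c 5c 02 d0) = 025d
m3: inner = H(35 72 36 36 36 8d c7 88) = 03 25; tag = H(5f 18 5c 5c 5c 03 25) = 01b3
m4: inner = H(35 72 36 36 36 34 dd 58) = 02 b2; tag = H(5f 18 5c 5c 5c 02 b2) = 023f

1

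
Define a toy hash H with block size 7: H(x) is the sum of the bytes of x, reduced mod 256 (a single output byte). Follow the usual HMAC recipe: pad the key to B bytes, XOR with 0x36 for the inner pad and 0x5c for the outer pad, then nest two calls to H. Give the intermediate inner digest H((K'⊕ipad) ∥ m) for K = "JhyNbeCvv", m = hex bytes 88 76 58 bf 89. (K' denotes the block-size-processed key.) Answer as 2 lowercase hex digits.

Key "JhyNbeCvv" = 4a 68 79 4e 62 65 43 76 76 is 9 bytes > B = 7, so hash it first: H(key) = 6f, then zero-pad to 7 bytes: K' = 6f 00 00 00 00 00 00.
K' ⊕ ipad = 59 36 36 36 36 36 36.
Inner input = 59 36 36 36 36 36 36 ∥ 88 76 58 bf 89.
Inner hash: sum = 89+54+54+54+54+54+54+136+118+88+191+137 = 1083; mod 256 = 59 → 3b.

3b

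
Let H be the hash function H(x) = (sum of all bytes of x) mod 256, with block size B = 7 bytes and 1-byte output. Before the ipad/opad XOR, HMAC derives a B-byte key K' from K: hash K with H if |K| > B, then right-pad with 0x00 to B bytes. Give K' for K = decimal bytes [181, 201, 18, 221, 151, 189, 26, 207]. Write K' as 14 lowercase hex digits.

|K| = 8 > B = 7, so first hash the key.
H(K): sum = 181+201+18+221+151+189+26+207 = 1194; mod 256 = 170 → aa.
Zero-pad H(K) = aa to 7 bytes: K' = aa 00 00 00 00 00 00.

aa000000000000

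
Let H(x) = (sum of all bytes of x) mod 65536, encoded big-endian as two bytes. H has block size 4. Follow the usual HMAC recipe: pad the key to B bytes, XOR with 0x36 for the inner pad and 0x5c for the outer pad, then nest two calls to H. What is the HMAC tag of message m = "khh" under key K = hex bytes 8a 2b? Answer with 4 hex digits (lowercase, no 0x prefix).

Key hex bytes 8a 2b is 2 bytes ≤ B = 4; zero-pad to 4 bytes: K' = 8a 2b 00 00.
K' ⊕ ipad = bc 1d 36 36.  K' ⊕ opad = d6 77 5c 5c.
Inner input = (K'⊕ipad) ∥ m = bc 1d 36 36 ∥ 6b 68 68.
Inner hash: sum = 188+29+54+54+107+104+104 = 640 → 02 80.
Outer input = (K'⊕opad) ∥ inner = d6 77 5c 5c ∥ 02 80.
Outer hash (tag): sum = 214+119+92+92+2+128 = 647 → 02 87.

0287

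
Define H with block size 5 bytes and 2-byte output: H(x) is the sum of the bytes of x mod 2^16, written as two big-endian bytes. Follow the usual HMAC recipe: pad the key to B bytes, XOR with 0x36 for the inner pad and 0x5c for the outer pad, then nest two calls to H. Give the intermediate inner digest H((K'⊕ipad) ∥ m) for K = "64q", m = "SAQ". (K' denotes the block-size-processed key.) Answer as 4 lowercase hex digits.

Key "64q" = 36 34 71 is 3 bytes ≤ B = 5; zero-pad to 5 bytes: K' = 36 34 71 00 00.
K' ⊕ ipad = 00 02 47 36 36.
Inner input = 00 02 47 36 36 ∥ 53 41 51.
Inner hash: sum = 0+2+71+54+54+83+65+81 = 410 → 01 9a.

019a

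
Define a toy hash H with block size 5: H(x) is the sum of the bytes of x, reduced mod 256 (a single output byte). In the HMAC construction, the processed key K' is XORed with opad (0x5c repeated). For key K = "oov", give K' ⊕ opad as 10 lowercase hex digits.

33332a5c5c

Key "oov" = 6f 6f 76 is 3 bytes ≤ B = 5; zero-pad to 5 bytes: K' = 6f 6f 76 00 00.
XOR each byte with 0x5c: 6f⊕5c=33, 6f⊕5c=33, 76⊕5c=2a, 00⊕5c=5c, 00⊕5c=5c.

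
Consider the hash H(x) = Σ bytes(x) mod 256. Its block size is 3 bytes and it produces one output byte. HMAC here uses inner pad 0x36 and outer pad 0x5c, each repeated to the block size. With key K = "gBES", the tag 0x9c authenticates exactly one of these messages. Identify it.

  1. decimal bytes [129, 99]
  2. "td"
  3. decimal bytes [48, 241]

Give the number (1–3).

Key "gBES" = 67 42 45 53 is 4 bytes > B = 3, so hash it first: H(key) = 41, then zero-pad to 3 bytes: K' = 41 00 00.
K' ⊕ ipad = 77 36 36; K' ⊕ opad = 1d 5c 5c.
m1: inner = H(77 36 36 81 63) = c7; tag = H(1d 5c 5c c7) = 9c ← matches
m2: inner = H(77 36 36 74 64) = bb; tag = H(1d 5c 5c bb) = 90
m3: inner = H(77 36 36 30 f1) = 04; tag = H(1d 5c 5c 04) = d9

1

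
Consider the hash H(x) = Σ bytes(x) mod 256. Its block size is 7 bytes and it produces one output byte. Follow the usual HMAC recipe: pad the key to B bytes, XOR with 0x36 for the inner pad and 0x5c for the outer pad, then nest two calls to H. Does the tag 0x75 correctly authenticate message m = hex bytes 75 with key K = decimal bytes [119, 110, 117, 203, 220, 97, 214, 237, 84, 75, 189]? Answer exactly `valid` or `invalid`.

Key decimal bytes [119, 110, 117, 203, 220, 97, 214, 237, 84, 75, 189] = 77 6e 75 cb dc 61 d6 ed 54 4b bd is 11 bytes > B = 7, so hash it first: H(key) = 81, then zero-pad to 7 bytes: K' = 81 00 00 00 00 00 00.
K' ⊕ ipad = b7 36 36 36 36 36 36; K' ⊕ opad = dd 5c 5c 5c 5c 5c 5c.
Inner hash: sum = 183+54+54+54+54+54+54+117 = 624; mod 256 = 112 → 70.
Outer hash (recomputed tag): sum = 221+92+92+92+92+92+92+112 = 885; mod 256 = 117 → 75.
Recomputed tag = 75; claimed = 75 → match.

valid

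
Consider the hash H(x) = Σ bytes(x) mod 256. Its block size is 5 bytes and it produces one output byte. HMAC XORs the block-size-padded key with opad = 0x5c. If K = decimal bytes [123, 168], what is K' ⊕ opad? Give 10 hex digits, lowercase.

27f45c5c5c

Key decimal bytes [123, 168] = 7b a8 is 2 bytes ≤ B = 5; zero-pad to 5 bytes: K' = 7b a8 00 00 00.
XOR each byte with 0x5c: 7b⊕5c=27, a8⊕5c=f4, 00⊕5c=5c, 00⊕5c=5c, 00⊕5c=5c.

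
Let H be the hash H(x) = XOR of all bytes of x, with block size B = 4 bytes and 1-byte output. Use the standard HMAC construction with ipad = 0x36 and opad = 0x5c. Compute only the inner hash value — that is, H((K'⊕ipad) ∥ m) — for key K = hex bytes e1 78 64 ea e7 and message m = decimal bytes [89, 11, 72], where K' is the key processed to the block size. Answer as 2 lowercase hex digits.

Key hex bytes e1 78 64 ea e7 is 5 bytes > B = 4, so hash it first: H(key) = f0, then zero-pad to 4 bytes: K' = f0 00 00 00.
K' ⊕ ipad = c6 36 36 36.
Inner input = c6 36 36 36 ∥ 59 0b 48.
Inner hash: XOR c6⊕36⊕36⊕36⊕59⊕0b⊕48 = ea.

ea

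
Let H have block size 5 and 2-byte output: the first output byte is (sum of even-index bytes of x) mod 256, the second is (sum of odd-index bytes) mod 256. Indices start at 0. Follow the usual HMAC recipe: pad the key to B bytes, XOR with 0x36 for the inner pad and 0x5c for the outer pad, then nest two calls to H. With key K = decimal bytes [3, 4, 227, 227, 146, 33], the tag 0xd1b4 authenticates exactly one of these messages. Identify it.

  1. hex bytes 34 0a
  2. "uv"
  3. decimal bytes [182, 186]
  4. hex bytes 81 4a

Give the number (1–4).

4

Key decimal bytes [3, 4, 227, 227, 146, 33] = 03 04 e3 e3 92 21 is 6 bytes > B = 5, so hash it first: H(key) = 78 08, then zero-pad to 5 bytes: K' = 78 08 00 00 00.
K' ⊕ ipad = 4e 3e 36 36 36; K' ⊕ opad = 24 54 5c 5c 5c.
m1: inner = H(4e 3e 36 36 36 34 0a) = c4 a8; tag = H(24 54 5c 5c 5c c4 a8) = 8474
m2: inner = H(4e 3e 36 36 36 75 76) = 30 e9; tag = H(24 54 5c 5c 5c 30 e9) = c5e0
m3: inner = H(4e 3e 36 36 36 b6 ba) = 74 2a; tag = H(24 54 5c 5c 5c 74 2a) = 0624
m4: inner = H(4e 3e 36 36 36 81 4a) = 04 f5; tag = H(24 54 5c 5c 5c 04 f5) = d1b4 ← matches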